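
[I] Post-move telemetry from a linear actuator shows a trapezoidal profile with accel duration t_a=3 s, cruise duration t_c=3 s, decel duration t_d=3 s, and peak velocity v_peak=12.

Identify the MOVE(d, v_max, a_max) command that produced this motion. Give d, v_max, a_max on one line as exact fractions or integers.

d=72 v_max=12 a_max=4

a_max = 12/3 = 4
d_a = ½·12·3 = 18; d_c = 12·3 = 36
d = 2·18 + 36 = 72
t_c = 3 > 0 → v_max = v_peak = 12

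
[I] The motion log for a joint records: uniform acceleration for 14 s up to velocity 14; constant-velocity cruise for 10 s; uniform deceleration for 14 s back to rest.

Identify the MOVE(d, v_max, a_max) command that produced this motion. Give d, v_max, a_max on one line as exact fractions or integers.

a_max = 14/14 = 1
d_a = ½·14·14 = 98; d_c = 14·10 = 140
d = 2·98 + 140 = 336
t_c = 10 > 0 so v_max = 14

d=336 v_max=14 a_max=1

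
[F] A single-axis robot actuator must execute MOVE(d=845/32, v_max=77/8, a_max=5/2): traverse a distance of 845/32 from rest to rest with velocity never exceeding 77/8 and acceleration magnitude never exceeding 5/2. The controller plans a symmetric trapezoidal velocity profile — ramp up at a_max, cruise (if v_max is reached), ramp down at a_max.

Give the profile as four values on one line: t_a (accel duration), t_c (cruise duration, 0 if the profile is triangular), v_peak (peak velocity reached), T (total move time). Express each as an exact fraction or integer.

t_a=13/4 t_c=0 v_peak=65/8 T=13/2

(v_max)²/a_max = (77/8)²/(5/2) = 5929/160
845/32 < 5929/160 ⇒ no cruise
v_peak = √(845/32·5/2) = √(4225/64) = 65/8
t_a = (65/8)/(5/2) = 13/4; t_c = 0
T = 2·13/4 = 13/2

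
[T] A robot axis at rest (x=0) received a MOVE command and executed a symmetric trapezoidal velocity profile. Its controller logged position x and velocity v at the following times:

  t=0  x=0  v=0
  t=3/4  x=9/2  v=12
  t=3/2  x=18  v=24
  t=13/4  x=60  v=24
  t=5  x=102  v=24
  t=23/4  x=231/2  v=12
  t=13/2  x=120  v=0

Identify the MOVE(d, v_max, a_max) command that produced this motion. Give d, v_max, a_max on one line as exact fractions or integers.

final state: t=13/2, x=120, v=0 → d = 120
a_max = (12−0)/(3/4−0) = 16
max v = 24 over t∈[3/2,5] → v_max = 24
check: 24·(3/2+7/2) = 120 ✓

d=120 v_max=24 a_max=16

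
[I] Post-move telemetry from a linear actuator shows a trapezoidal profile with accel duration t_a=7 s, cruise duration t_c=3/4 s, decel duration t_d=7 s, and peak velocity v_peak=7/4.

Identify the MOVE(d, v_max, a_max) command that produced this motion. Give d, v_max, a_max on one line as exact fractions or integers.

a_max = (7/4)/7 = 1/4
d_a = ½·7/4·7 = 49/8; d_c = 7/4·3/4 = 21/16
d = 2·49/8 + 21/16 = 217/16
t_c = 3/4 > 0 → v_max = v_peak = 7/4

d=217/16 v_max=7/4 a_max=1/4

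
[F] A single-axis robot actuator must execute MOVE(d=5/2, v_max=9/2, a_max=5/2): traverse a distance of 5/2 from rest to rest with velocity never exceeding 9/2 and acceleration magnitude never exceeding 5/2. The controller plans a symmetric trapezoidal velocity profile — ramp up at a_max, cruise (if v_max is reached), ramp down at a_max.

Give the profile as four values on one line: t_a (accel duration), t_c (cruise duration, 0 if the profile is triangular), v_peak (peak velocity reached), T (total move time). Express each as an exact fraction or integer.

(v_max)²/a_max = (9/2)²/(5/2) = 81/10
5/2 < 81/10 → triangular
v_peak = √(5/2·5/2) = √(25/4) = 5/2
t_a = (5/2)/(5/2) = 1; t_c = 0
T = 2·1 = 2

t_a=1 t_c=0 v_peak=5/2 T=2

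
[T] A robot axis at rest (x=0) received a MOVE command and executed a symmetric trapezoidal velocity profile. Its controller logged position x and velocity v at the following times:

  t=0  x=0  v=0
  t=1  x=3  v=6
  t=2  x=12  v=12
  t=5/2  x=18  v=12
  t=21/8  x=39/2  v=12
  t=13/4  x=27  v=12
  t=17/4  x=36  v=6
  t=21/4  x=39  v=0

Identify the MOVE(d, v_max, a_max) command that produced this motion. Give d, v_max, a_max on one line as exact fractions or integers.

d=39 v_max=12 a_max=6

final state: t=21/4, x=39, v=0 → d = 39
a_max = (6−0)/(1−0) = 6
max v = 12 over t∈[2,13/4] → v_max = 12
check: 12·(2+5/4) = 39 ✓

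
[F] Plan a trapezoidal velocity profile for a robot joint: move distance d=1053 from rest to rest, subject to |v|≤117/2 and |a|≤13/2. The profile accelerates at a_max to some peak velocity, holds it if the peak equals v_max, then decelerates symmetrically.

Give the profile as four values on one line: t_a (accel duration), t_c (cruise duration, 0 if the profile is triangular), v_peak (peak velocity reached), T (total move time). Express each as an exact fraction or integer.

t_a=9 t_c=9 v_peak=117/2 T=27

vₘ²/aₘ = (117/2)²/(13/2) = 1053/2
1053 ≥ 1053/2 ⇒ cruise phase
t_a = (117/2)/(13/2) = 9; v_peak = 117/2
d_cruise = 1053 − 1053/2 = 1053/2; t_c = (1053/2)/(117/2) = 9
T = 2·9 + 9 = 27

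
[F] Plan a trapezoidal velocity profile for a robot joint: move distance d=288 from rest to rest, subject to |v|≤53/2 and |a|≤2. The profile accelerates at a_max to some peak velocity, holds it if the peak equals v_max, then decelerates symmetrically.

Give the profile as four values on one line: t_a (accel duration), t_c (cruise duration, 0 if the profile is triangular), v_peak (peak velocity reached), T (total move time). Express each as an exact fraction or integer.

t_a=12 t_c=0 v_peak=24 T=24

vₘ²/aₘ = (53/2)²/2 = 2809/8
288 < 2809/8 → triangular
v_peak = √(288·2) = √576 = 24
t_a = 24/2 = 12; t_c = 0
T = 2·12 = 24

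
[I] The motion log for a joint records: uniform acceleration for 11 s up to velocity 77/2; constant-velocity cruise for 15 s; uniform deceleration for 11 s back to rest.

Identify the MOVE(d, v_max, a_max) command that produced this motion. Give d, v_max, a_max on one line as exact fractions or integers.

a_max = (77/2)/11 = 7/2
d_a = ½·77/2·11 = 847/4; d_c = 77/2·15 = 1155/2
d = 2·847/4 + 1155/2 = 1001
t_c = 15 > 0 so v_max = 77/2

d=1001 v_max=77/2 a_max=7/2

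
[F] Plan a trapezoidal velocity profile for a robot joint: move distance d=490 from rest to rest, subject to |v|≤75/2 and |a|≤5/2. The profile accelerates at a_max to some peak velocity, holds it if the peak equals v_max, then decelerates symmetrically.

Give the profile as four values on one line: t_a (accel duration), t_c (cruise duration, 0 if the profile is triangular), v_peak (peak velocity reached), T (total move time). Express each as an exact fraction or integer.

vₘ²/aₘ = (75/2)²/(5/2) = 1125/2
490 < 1125/2 ⇒ no cruise
v_peak = √(490·5/2) = √1225 = 35
t_a = 35/(5/2) = 14; t_c = 0
T = 2·14 = 28

t_a=14 t_c=0 v_peak=35 T=28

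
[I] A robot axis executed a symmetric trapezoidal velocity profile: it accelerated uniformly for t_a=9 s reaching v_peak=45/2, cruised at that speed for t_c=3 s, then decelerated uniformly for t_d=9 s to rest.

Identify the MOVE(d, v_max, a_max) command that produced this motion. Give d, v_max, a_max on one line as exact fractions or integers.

d=270 v_max=45/2 a_max=5/2

a_max = (45/2)/9 = 5/2
d_a = ½·45/2·9 = 405/4; d_c = 45/2·3 = 135/2
d = 2·405/4 + 135/2 = 270
t_c = 3 > 0 → v_max = v_peak = 45/2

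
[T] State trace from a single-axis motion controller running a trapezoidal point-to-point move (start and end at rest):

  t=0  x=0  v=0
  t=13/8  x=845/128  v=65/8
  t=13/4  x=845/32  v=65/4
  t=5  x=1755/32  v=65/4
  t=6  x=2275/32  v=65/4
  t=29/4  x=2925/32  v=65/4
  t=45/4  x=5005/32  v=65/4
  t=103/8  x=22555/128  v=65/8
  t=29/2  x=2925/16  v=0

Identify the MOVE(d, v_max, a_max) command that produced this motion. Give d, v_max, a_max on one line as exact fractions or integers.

d=2925/16 v_max=65/4 a_max=5

final state: t=29/2, x=2925/16, v=0 → d = 2925/16
a_max = (65/8−0)/(13/8−0) = 5
max v = 65/4 over t∈[13/4,45/4] → v_max = 65/4
check: 65/4·(13/4+8) = 2925/16 ✓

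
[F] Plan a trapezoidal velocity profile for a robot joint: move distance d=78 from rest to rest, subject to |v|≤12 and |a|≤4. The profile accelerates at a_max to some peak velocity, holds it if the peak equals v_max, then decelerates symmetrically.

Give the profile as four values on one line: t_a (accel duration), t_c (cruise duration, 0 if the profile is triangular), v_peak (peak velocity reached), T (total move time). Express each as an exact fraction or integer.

(v_max)²/a_max = 12²/4 = 36
78 ≥ 36 → trapezoidal
t_a = 12/4 = 3; v_peak = 12
d_cruise = 78 − 36 = 42; t_c = 42/12 = 7/2
T = 2·3 + 7/2 = 19/2

t_a=3 t_c=7/2 v_peak=12 T=19/2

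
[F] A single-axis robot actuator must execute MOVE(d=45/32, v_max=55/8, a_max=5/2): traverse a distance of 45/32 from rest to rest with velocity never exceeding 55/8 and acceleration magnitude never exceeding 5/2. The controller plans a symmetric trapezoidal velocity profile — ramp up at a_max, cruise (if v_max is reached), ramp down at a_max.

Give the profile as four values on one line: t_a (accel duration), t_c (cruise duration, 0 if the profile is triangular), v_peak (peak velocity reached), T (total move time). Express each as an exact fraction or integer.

v_max²/a_max = (55/8)²/(5/2) = 605/32
45/32 < 605/32 so t_c = 0
v_peak = √(45/32·5/2) = √(225/64) = 15/8
t_a = (15/8)/(5/2) = 3/4; t_c = 0
T = 2·3/4 = 3/2

t_a=3/4 t_c=0 v_peak=15/8 T=3/2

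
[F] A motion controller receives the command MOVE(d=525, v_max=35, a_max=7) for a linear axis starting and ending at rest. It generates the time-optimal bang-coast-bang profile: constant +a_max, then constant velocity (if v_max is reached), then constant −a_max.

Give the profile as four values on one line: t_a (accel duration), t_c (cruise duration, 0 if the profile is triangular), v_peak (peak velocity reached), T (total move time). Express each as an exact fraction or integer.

vₘ²/aₘ = 35²/7 = 175
525 ≥ 175 ⇒ cruise phase
t_a = 35/7 = 5; v_peak = 35
d_cruise = 525 − 175 = 350; t_c = 350/35 = 10
T = 2·5 + 10 = 20

t_a=5 t_c=10 v_peak=35 T=20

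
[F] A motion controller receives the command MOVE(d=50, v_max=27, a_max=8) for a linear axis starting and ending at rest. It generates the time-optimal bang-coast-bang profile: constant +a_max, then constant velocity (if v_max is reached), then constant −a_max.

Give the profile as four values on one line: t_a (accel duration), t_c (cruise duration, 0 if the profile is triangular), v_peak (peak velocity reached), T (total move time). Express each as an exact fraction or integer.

t_a=5/2 t_c=0 v_peak=20 T=5

v_max²/a_max = 27²/8 = 729/8
50 < 729/8 so t_c = 0
v_peak = √(50·8) = √400 = 20
t_a = 20/8 = 5/2; t_c = 0
T = 2·5/2 = 5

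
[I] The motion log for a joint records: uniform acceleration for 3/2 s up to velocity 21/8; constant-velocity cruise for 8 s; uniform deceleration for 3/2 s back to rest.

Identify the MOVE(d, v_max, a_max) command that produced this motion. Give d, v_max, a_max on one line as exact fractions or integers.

d=399/16 v_max=21/8 a_max=7/4

a_max = (21/8)/(3/2) = 7/4
d_a = ½·21/8·3/2 = 63/32; d_c = 21/8·8 = 21
d = 2·63/32 + 21 = 399/16
t_c = 8 > 0 → v_max = v_peak = 21/8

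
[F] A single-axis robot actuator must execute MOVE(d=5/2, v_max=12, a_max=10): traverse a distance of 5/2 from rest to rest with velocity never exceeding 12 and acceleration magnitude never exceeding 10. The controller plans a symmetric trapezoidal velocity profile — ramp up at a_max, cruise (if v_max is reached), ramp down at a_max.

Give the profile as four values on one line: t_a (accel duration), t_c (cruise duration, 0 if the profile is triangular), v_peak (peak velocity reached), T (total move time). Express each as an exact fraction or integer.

t_a=1/2 t_c=0 v_peak=5 T=1

vₘ²/aₘ = 12²/10 = 72/5
5/2 < 72/5 ⇒ no cruise
v_peak = √(5/2·10) = √25 = 5
t_a = 5/10 = 1/2; t_c = 0
T = 2·1/2 = 1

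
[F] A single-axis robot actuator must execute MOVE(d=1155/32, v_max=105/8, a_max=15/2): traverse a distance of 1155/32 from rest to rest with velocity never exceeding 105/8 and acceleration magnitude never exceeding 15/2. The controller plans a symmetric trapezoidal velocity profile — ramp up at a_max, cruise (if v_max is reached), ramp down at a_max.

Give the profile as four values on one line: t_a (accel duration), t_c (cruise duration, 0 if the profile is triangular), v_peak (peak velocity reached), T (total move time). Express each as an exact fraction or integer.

(v_max)²/a_max = (105/8)²/(15/2) = 735/32
1155/32 ≥ 735/32 → trapezoidal
t_a = (105/8)/(15/2) = 7/4; v_peak = 105/8
d_cruise = 1155/32 − 735/32 = 105/8; t_c = (105/8)/(105/8) = 1
T = 2·7/4 + 1 = 9/2

t_a=7/4 t_c=1 v_peak=105/8 T=9/2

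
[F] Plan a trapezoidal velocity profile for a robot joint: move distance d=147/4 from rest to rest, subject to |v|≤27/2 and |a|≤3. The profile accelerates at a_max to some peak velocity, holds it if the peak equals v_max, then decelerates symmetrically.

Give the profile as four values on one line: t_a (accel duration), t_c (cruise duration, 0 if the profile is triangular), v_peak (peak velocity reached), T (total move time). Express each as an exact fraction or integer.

t_a=7/2 t_c=0 v_peak=21/2 T=7

(v_max)²/a_max = (27/2)²/3 = 243/4
147/4 < 243/4 so t_c = 0
v_peak = √(147/4·3) = √(441/4) = 21/2
t_a = (21/2)/3 = 7/2; t_c = 0
T = 2·7/2 = 7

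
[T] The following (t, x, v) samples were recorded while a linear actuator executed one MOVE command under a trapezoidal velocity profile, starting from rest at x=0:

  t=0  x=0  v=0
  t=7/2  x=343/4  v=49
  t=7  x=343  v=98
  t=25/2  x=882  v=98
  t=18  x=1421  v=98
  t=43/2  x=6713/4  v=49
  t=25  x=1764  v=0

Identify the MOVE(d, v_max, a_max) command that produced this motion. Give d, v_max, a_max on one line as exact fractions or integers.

d=1764 v_max=98 a_max=14

final state: t=25, x=1764, v=0 → d = 1764
a_max = (49−0)/(7/2−0) = 14
max v = 98 over t∈[7,18] → v_max = 98
check: 98·(7+11) = 1764 ✓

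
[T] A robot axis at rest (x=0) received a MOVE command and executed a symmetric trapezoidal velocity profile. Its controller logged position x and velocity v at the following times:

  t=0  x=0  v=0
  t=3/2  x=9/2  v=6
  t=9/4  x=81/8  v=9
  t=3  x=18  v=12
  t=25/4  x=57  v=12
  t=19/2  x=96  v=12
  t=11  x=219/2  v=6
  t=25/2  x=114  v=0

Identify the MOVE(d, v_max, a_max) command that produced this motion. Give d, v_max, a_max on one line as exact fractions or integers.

d=114 v_max=12 a_max=4

final state: t=25/2, x=114, v=0 → d = 114
a_max = (6−0)/(3/2−0) = 4
max v = 12 over t∈[3,19/2] → v_max = 12
check: 12·(3+13/2) = 114 ✓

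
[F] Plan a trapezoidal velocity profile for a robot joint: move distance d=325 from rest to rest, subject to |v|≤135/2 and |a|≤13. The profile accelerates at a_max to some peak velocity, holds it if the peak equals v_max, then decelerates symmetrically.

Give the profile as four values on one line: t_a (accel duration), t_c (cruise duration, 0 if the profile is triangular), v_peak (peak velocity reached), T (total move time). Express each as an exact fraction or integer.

t_a=5 t_c=0 v_peak=65 T=10

v_max²/a_max = (135/2)²/13 = 18225/52
325 < 18225/52 ⇒ no cruise
v_peak = √(325·13) = √4225 = 65
t_a = 65/13 = 5; t_c = 0
T = 2·5 = 10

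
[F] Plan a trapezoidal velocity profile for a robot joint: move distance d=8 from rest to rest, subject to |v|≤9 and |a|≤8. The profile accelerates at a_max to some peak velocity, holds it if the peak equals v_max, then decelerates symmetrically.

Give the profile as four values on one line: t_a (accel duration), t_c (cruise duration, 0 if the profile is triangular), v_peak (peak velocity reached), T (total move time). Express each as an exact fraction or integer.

t_a=1 t_c=0 v_peak=8 T=2

v_max²/a_max = 9²/8 = 81/8
8 < 81/8 so t_c = 0
v_peak = √(8·8) = √64 = 8
t_a = 8/8 = 1; t_c = 0
T = 2·1 = 2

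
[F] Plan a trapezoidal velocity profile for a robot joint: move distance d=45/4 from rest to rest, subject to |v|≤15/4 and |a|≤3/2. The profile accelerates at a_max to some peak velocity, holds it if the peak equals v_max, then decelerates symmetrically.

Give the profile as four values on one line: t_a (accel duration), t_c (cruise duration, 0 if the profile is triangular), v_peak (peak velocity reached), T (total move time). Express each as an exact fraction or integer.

v_max²/a_max = (15/4)²/(3/2) = 75/8
45/4 ≥ 75/8 → trapezoidal
t_a = (15/4)/(3/2) = 5/2; v_peak = 15/4
d_cruise = 45/4 − 75/8 = 15/8; t_c = (15/8)/(15/4) = 1/2
T = 2·5/2 + 1/2 = 11/2

t_a=5/2 t_c=1/2 v_peak=15/4 T=11/2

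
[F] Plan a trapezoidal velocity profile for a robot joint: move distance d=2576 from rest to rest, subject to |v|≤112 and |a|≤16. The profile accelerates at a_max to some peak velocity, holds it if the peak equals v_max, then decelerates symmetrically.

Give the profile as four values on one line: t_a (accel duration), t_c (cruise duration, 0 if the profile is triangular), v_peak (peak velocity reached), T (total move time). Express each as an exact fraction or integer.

vₘ²/aₘ = 112²/16 = 784
2576 ≥ 784 so v_max reached
t_a = 112/16 = 7; v_peak = 112
d_cruise = 2576 − 784 = 1792; t_c = 1792/112 = 16
T = 2·7 + 16 = 30

t_a=7 t_c=16 v_peak=112 T=30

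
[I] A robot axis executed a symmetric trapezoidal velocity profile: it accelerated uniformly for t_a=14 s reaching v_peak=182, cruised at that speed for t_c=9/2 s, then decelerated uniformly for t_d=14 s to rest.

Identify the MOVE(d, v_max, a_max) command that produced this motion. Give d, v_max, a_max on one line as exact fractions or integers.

d=3367 v_max=182 a_max=13

a_max = 182/14 = 13
d_a = ½·182·14 = 1274; d_c = 182·9/2 = 819
d = 2·1274 + 819 = 3367
t_c = 9/2 > 0 ⇒ limit active, v_max = 182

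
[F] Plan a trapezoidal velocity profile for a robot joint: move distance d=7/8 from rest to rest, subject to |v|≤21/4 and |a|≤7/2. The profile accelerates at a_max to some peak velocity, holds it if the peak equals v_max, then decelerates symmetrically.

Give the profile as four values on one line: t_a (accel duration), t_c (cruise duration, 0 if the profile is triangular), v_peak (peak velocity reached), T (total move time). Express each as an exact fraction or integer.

t_a=1/2 t_c=0 v_peak=7/4 T=1

v_max²/a_max = (21/4)²/(7/2) = 63/8
7/8 < 63/8 ⇒ no cruise
v_peak = √(7/8·7/2) = √(49/16) = 7/4
t_a = (7/4)/(7/2) = 1/2; t_c = 0
T = 2·1/2 = 1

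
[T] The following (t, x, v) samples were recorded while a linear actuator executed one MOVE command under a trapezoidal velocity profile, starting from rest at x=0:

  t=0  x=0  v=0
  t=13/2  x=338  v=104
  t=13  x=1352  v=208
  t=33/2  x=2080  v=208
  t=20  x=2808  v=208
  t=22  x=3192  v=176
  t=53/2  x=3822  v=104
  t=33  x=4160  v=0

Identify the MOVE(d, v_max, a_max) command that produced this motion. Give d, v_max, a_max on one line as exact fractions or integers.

final state: t=33, x=4160, v=0 → d = 4160
a_max = (104−0)/(13/2−0) = 16
max v = 208 over t∈[13,20] → v_max = 208
check: 208·(13+7) = 4160 ✓

d=4160 v_max=208 a_max=16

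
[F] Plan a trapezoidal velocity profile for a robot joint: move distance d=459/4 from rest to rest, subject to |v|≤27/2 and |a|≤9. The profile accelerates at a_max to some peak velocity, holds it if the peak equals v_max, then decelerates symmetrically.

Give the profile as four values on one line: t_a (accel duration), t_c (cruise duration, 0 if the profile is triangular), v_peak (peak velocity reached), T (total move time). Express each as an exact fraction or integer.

(v_max)²/a_max = (27/2)²/9 = 81/4
459/4 ≥ 81/4 → trapezoidal
t_a = (27/2)/9 = 3/2; v_peak = 27/2
d_cruise = 459/4 − 81/4 = 189/2; t_c = (189/2)/(27/2) = 7
T = 2·3/2 + 7 = 10

t_a=3/2 t_c=7 v_peak=27/2 T=10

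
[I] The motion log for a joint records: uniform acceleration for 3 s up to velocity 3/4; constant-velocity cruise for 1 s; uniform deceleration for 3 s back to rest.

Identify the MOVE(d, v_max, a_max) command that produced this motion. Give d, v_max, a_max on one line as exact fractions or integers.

a_max = (3/4)/3 = 1/4
d_a = ½·3/4·3 = 9/8; d_c = 3/4·1 = 3/4
d = 2·9/8 + 3/4 = 3
t_c = 1 > 0 so v_max = 3/4

d=3 v_max=3/4 a_max=1/4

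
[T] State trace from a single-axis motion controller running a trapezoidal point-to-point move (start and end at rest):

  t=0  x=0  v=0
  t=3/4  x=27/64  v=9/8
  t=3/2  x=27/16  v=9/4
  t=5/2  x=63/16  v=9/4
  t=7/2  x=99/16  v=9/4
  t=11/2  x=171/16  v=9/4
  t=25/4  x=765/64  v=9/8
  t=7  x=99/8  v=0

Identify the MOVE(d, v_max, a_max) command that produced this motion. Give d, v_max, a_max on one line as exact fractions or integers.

final state: t=7, x=99/8, v=0 → d = 99/8
a_max = (9/8−0)/(3/4−0) = 3/2
max v = 9/4 over t∈[3/2,11/2] → v_max = 9/4
check: 9/4·(3/2+4) = 99/8 ✓

d=99/8 v_max=9/4 a_max=3/2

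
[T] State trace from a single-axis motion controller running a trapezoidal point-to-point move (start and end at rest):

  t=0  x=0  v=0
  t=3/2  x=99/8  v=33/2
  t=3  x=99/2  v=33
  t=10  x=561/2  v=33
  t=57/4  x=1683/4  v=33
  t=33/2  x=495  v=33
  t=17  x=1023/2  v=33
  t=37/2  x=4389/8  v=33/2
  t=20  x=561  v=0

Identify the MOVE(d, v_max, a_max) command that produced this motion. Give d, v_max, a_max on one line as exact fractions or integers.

d=561 v_max=33 a_max=11

final state: t=20, x=561, v=0 → d = 561
a_max = (33/2−0)/(3/2−0) = 11
max v = 33 over t∈[3,17] → v_max = 33
check: 33·(3+14) = 561 ✓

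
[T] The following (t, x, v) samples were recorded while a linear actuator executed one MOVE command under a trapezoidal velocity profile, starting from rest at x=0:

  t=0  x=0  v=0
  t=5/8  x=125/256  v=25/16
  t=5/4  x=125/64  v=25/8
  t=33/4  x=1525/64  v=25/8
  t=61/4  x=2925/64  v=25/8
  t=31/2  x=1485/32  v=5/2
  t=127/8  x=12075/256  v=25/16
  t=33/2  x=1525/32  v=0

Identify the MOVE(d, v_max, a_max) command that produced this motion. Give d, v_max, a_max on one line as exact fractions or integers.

final state: t=33/2, x=1525/32, v=0 → d = 1525/32
a_max = (25/16−0)/(5/8−0) = 5/2
max v = 25/8 over t∈[5/4,61/4] → v_max = 25/8
check: 25/8·(5/4+14) = 1525/32 ✓

d=1525/32 v_max=25/8 a_max=5/2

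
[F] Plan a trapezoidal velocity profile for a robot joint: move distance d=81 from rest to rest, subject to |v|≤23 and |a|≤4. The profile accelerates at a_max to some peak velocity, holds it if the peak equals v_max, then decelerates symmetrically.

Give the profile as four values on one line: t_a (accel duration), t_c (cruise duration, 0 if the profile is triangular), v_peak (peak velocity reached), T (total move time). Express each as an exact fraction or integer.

t_a=9/2 t_c=0 v_peak=18 T=9

vₘ²/aₘ = 23²/4 = 529/4
81 < 529/4 ⇒ no cruise
v_peak = √(81·4) = √324 = 18
t_a = 18/4 = 9/2; t_c = 0
T = 2·9/2 = 9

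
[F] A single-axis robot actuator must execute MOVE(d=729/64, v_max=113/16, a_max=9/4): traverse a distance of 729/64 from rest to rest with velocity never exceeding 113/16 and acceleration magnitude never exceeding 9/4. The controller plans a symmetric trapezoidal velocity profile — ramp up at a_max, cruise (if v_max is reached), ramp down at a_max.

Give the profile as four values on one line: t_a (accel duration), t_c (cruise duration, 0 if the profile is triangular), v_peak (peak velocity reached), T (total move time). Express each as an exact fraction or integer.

t_a=9/4 t_c=0 v_peak=81/16 T=9/2

vₘ²/aₘ = (113/16)²/(9/4) = 12769/576
729/64 < 12769/576 → triangular
v_peak = √(729/64·9/4) = √(6561/256) = 81/16
t_a = (81/16)/(9/4) = 9/4; t_c = 0
T = 2·9/4 = 9/2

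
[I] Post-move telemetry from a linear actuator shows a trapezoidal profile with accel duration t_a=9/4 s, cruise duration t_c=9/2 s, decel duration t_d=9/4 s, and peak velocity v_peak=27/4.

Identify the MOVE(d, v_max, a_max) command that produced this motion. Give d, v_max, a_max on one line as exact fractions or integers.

a_max = (27/4)/(9/4) = 3
d_a = ½·27/4·9/4 = 243/32; d_c = 27/4·9/2 = 243/8
d = 2·243/32 + 243/8 = 729/16
t_c = 9/2 > 0 ⇒ limit active, v_max = 27/4

d=729/16 v_max=27/4 a_max=3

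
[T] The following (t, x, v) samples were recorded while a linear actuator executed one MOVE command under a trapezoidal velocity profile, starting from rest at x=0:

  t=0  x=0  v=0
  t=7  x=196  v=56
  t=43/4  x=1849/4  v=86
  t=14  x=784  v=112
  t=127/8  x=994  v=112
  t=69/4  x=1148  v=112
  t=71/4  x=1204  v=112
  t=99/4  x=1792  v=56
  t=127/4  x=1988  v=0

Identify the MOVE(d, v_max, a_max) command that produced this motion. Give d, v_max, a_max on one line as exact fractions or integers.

final state: t=127/4, x=1988, v=0 → d = 1988
a_max = (56−0)/(7−0) = 8
max v = 112 over t∈[14,71/4] → v_max = 112
check: 112·(14+15/4) = 1988 ✓

d=1988 v_max=112 a_max=8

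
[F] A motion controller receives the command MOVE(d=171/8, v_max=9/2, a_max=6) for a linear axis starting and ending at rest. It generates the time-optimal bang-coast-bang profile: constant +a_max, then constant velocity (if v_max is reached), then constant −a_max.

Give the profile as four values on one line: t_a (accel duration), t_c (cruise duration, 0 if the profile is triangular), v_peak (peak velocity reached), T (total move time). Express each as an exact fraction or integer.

vₘ²/aₘ = (9/2)²/6 = 27/8
171/8 ≥ 27/8 ⇒ cruise phase
t_a = (9/2)/6 = 3/4; v_peak = 9/2
d_cruise = 171/8 − 27/8 = 18; t_c = 18/(9/2) = 4
T = 2·3/4 + 4 = 11/2

t_a=3/4 t_c=4 v_peak=9/2 T=11/2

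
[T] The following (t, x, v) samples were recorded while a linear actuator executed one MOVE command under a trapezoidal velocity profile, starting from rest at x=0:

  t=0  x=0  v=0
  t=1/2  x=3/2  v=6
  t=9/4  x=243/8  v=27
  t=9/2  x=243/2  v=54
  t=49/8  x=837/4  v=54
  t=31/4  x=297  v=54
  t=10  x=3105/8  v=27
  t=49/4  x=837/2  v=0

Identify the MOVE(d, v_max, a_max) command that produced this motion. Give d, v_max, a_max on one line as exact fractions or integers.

final state: t=49/4, x=837/2, v=0 → d = 837/2
a_max = (6−0)/(1/2−0) = 12
max v = 54 over t∈[9/2,31/4] → v_max = 54
check: 54·(9/2+13/4) = 837/2 ✓

d=837/2 v_max=54 a_max=12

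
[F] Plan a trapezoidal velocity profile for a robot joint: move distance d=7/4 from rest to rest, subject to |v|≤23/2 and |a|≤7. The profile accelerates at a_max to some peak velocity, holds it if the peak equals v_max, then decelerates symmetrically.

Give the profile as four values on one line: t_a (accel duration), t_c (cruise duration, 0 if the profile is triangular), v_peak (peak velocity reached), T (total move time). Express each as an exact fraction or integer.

t_a=1/2 t_c=0 v_peak=7/2 T=1

v_max²/a_max = (23/2)²/7 = 529/28
7/4 < 529/28 so t_c = 0
v_peak = √(7/4·7) = √(49/4) = 7/2
t_a = (7/2)/7 = 1/2; t_c = 0
T = 2·1/2 = 1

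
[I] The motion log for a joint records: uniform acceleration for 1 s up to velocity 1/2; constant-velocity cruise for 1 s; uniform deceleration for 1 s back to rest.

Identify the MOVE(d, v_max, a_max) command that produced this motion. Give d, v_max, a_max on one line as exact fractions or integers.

a_max = (1/2)/1 = 1/2
d_a = ½·1/2·1 = 1/4; d_c = 1/2·1 = 1/2
d = 2·1/4 + 1/2 = 1
t_c = 1 > 0 ⇒ limit active, v_max = 1/2

d=1 v_max=1/2 a_max=1/2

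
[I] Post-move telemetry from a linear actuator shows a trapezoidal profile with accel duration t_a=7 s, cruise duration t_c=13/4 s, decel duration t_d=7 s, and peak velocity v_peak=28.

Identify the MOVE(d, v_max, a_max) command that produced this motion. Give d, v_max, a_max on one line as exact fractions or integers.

a_max = 28/7 = 4
d_a = ½·28·7 = 98; d_c = 28·13/4 = 91
d = 2·98 + 91 = 287
t_c = 13/4 > 0 ⇒ limit active, v_max = 28

d=287 v_max=28 a_max=4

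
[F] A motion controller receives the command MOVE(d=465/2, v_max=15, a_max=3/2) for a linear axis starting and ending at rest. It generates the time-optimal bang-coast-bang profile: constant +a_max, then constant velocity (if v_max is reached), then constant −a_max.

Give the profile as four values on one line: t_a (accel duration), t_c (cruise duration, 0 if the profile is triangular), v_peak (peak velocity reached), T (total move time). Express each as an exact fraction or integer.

t_a=10 t_c=11/2 v_peak=15 T=51/2

v_max²/a_max = 15²/(3/2) = 150
465/2 ≥ 150 → trapezoidal
t_a = 15/(3/2) = 10; v_peak = 15
d_cruise = 465/2 − 150 = 165/2; t_c = (165/2)/15 = 11/2
T = 2·10 + 11/2 = 51/2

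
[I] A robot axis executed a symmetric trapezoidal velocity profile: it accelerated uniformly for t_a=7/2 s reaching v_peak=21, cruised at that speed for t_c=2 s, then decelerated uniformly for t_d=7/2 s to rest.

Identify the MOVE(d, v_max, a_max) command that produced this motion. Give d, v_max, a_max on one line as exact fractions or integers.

a_max = 21/(7/2) = 6
d_a = ½·21·7/2 = 147/4; d_c = 21·2 = 42
d = 2·147/4 + 42 = 231/2
t_c = 2 > 0 ⇒ limit active, v_max = 21

d=231/2 v_max=21 a_max=6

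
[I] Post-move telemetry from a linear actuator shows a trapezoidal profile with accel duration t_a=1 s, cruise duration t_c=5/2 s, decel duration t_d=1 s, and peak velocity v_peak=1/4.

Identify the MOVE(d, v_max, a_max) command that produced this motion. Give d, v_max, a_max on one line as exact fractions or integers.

a_max = (1/4)/1 = 1/4
d_a = ½·1/4·1 = 1/8; d_c = 1/4·5/2 = 5/8
d = 2·1/8 + 5/8 = 7/8
t_c = 5/2 > 0 → v_max = v_peak = 1/4

d=7/8 v_max=1/4 a_max=1/4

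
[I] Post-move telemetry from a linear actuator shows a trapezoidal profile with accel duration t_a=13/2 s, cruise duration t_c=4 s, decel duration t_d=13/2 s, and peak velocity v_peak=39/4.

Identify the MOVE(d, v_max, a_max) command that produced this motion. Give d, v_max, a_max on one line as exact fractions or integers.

a_max = (39/4)/(13/2) = 3/2
d_a = ½·39/4·13/2 = 507/16; d_c = 39/4·4 = 39
d = 2·507/16 + 39 = 819/8
t_c = 4 > 0 → v_max = v_peak = 39/4

d=819/8 v_max=39/4 a_max=3/2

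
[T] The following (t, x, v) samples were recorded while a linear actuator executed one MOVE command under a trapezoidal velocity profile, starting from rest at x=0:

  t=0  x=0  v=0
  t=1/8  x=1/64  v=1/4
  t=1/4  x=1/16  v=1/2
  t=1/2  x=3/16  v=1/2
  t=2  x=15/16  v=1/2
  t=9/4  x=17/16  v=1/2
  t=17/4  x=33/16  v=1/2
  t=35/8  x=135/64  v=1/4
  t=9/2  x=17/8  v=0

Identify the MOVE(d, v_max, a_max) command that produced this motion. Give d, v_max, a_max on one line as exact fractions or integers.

d=17/8 v_max=1/2 a_max=2

final state: t=9/2, x=17/8, v=0 → d = 17/8
a_max = (1/4−0)/(1/8−0) = 2
max v = 1/2 over t∈[1/4,17/4] → v_max = 1/2
check: 1/2·(1/4+4) = 17/8 ✓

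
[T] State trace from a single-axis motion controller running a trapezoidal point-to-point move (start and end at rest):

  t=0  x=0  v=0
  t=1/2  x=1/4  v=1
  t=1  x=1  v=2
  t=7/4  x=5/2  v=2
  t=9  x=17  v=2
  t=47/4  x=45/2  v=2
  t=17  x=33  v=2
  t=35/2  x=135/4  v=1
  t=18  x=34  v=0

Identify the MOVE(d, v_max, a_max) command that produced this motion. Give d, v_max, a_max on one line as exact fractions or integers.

final state: t=18, x=34, v=0 → d = 34
a_max = (1−0)/(1/2−0) = 2
max v = 2 over t∈[1,17] → v_max = 2
check: 2·(1+16) = 34 ✓

d=34 v_max=2 a_max=2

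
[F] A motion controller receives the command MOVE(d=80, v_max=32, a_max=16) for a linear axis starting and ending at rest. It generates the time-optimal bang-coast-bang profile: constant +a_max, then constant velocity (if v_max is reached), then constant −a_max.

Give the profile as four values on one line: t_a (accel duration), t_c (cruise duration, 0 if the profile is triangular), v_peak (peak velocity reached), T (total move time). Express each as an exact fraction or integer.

v_max²/a_max = 32²/16 = 64
80 ≥ 64 → trapezoidal
t_a = 32/16 = 2; v_peak = 32
d_cruise = 80 − 64 = 16; t_c = 16/32 = 1/2
T = 2·2 + 1/2 = 9/2

t_a=2 t_c=1/2 v_peak=32 T=9/2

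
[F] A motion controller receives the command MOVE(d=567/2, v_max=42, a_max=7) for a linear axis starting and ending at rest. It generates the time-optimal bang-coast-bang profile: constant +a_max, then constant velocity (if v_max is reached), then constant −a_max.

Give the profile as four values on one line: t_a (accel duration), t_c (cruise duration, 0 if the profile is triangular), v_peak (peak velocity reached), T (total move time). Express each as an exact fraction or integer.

v_max²/a_max = 42²/7 = 252
567/2 ≥ 252 ⇒ cruise phase
t_a = 42/7 = 6; v_peak = 42
d_cruise = 567/2 − 252 = 63/2; t_c = (63/2)/42 = 3/4
T = 2·6 + 3/4 = 51/4

t_a=6 t_c=3/4 v_peak=42 T=51/4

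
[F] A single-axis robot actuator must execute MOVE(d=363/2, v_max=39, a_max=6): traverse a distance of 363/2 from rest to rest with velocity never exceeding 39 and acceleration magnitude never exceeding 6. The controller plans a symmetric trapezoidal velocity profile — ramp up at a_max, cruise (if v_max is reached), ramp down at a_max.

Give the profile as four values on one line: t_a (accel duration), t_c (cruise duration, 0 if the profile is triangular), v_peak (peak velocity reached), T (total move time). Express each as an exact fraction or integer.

t_a=11/2 t_c=0 v_peak=33 T=11

(v_max)²/a_max = 39²/6 = 507/2
363/2 < 507/2 ⇒ no cruise
v_peak = √(363/2·6) = √1089 = 33
t_a = 33/6 = 11/2; t_c = 0
T = 2·11/2 = 11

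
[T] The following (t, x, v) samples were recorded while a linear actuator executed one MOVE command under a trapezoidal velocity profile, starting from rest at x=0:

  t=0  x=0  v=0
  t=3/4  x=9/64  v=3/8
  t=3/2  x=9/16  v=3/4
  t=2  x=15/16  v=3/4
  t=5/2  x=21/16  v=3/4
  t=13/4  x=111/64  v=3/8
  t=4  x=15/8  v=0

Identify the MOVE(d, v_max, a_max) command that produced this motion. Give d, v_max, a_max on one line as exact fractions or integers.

final state: t=4, x=15/8, v=0 → d = 15/8
a_max = (3/8−0)/(3/4−0) = 1/2
max v = 3/4 over t∈[3/2,5/2] → v_max = 3/4
check: 3/4·(3/2+1) = 15/8 ✓

d=15/8 v_max=3/4 a_max=1/2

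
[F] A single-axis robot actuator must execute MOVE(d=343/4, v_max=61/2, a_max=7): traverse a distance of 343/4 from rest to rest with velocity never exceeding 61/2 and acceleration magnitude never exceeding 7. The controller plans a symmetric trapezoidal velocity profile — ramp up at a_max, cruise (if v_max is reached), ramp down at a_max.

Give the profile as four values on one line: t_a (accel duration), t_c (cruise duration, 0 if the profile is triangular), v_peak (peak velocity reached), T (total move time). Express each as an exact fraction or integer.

vₘ²/aₘ = (61/2)²/7 = 3721/28
343/4 < 3721/28 → triangular
v_peak = √(343/4·7) = √(2401/4) = 49/2
t_a = (49/2)/7 = 7/2; t_c = 0
T = 2·7/2 = 7

t_a=7/2 t_c=0 v_peak=49/2 T=7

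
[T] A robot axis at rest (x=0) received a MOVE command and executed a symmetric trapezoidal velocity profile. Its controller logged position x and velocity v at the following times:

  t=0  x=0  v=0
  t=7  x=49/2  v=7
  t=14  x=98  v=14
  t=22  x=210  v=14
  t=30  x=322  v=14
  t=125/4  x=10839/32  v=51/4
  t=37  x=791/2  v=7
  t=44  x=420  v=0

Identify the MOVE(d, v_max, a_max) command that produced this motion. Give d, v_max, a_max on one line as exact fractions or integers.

d=420 v_max=14 a_max=1

final state: t=44, x=420, v=0 → d = 420
a_max = (7−0)/(7−0) = 1
max v = 14 over t∈[14,30] → v_max = 14
check: 14·(14+16) = 420 ✓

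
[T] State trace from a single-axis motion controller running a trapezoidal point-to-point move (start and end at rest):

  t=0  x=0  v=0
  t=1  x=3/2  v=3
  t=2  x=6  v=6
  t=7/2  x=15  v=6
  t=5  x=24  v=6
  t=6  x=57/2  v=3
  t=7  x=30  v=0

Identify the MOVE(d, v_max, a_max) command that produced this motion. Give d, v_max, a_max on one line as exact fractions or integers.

final state: t=7, x=30, v=0 → d = 30
a_max = (3−0)/(1−0) = 3
max v = 6 over t∈[2,5] → v_max = 6
check: 6·(2+3) = 30 ✓

d=30 v_max=6 a_max=3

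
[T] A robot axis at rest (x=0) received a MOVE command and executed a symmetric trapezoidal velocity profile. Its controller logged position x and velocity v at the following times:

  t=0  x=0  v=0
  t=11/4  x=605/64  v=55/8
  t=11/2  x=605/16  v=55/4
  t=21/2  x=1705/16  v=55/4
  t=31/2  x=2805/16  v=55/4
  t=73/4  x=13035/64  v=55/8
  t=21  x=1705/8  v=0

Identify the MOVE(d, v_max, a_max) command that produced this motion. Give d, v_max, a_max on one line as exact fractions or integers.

final state: t=21, x=1705/8, v=0 → d = 1705/8
a_max = (55/8−0)/(11/4−0) = 5/2
max v = 55/4 over t∈[11/2,31/2] → v_max = 55/4
check: 55/4·(11/2+10) = 1705/8 ✓

d=1705/8 v_max=55/4 a_max=5/2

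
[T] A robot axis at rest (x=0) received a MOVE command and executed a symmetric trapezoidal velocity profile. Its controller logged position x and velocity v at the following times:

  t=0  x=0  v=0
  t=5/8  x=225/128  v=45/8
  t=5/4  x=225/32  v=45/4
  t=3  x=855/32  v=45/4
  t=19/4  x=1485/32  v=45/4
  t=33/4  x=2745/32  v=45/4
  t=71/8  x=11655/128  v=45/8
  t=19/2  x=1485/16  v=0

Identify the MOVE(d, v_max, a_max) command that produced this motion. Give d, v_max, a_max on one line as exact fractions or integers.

d=1485/16 v_max=45/4 a_max=9

final state: t=19/2, x=1485/16, v=0 → d = 1485/16
a_max = (45/8−0)/(5/8−0) = 9
max v = 45/4 over t∈[5/4,33/4] → v_max = 45/4
check: 45/4·(5/4+7) = 1485/16 ✓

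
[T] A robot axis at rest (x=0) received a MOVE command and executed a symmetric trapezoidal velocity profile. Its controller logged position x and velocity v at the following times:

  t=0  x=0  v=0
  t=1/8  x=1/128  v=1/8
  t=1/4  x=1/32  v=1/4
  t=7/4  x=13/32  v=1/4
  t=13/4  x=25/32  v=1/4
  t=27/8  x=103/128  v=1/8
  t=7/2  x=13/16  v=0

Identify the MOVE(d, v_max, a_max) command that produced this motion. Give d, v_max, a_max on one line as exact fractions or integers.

final state: t=7/2, x=13/16, v=0 → d = 13/16
a_max = (1/8−0)/(1/8−0) = 1
max v = 1/4 over t∈[1/4,13/4] → v_max = 1/4
check: 1/4·(1/4+3) = 13/16 ✓

d=13/16 v_max=1/4 a_max=1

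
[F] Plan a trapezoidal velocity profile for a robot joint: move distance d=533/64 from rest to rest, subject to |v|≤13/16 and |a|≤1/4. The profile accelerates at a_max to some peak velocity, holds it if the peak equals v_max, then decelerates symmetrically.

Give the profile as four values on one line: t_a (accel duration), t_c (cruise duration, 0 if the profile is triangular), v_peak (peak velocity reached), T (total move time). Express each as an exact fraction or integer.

t_a=13/4 t_c=7 v_peak=13/16 T=27/2

v_max²/a_max = (13/16)²/(1/4) = 169/64
533/64 ≥ 169/64 → trapezoidal
t_a = (13/16)/(1/4) = 13/4; v_peak = 13/16
d_cruise = 533/64 − 169/64 = 91/16; t_c = (91/16)/(13/16) = 7
T = 2·13/4 + 7 = 27/2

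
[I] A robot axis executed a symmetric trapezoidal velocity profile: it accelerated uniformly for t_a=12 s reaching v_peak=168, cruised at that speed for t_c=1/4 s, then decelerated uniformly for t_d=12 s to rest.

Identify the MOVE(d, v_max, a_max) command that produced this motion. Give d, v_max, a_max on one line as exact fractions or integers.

a_max = 168/12 = 14
d_a = ½·168·12 = 1008; d_c = 168·1/4 = 42
d = 2·1008 + 42 = 2058
t_c = 1/4 > 0 ⇒ limit active, v_max = 168

d=2058 v_max=168 a_max=14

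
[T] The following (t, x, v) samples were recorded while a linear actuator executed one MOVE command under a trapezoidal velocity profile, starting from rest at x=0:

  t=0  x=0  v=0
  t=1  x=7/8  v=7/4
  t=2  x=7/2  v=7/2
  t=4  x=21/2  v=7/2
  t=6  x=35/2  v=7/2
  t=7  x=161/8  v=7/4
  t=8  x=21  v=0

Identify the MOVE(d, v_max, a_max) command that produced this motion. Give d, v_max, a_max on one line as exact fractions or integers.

final state: t=8, x=21, v=0 → d = 21
a_max = (7/4−0)/(1−0) = 7/4
max v = 7/2 over t∈[2,6] → v_max = 7/2
check: 7/2·(2+4) = 21 ✓

d=21 v_max=7/2 a_max=7/4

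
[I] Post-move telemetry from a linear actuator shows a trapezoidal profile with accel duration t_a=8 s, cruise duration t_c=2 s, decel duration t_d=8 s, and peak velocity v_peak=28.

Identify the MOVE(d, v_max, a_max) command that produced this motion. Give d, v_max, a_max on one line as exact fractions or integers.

a_max = 28/8 = 7/2
d_a = ½·28·8 = 112; d_c = 28·2 = 56
d = 2·112 + 56 = 280
t_c = 2 > 0 → v_max = v_peak = 28

d=280 v_max=28 a_max=7/2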